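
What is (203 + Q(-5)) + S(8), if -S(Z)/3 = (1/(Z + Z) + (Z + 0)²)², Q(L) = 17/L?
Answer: -15503887/1280 ≈ -12112.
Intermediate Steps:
S(Z) = -3*(Z² + 1/(2*Z))² (S(Z) = -3*(1/(Z + Z) + (Z + 0)²)² = -3*(1/(2*Z) + Z²)² = -3*(Z² + 1/(2*Z))²)
(203 + Q(-5)) + S(8) = (203 + 17/(-5)) - ¾*(1 + 2*8³)²/8² = (203 + 17*(-⅕)) - ¾*1/64*(1 + 2*512)² = (203 - 17/5) - ¾*1/64*(1 + 1024)² = 998/5 - ¾*1/64*1025² = 998/5 - ¾*1/64*1050625 = 998/5 - 3151875/256 = -15503887/1280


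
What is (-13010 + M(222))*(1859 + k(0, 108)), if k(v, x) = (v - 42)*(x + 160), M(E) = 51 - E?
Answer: 123861857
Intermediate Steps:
k(v, x) = (-42 + v)*(160 + x)
(-13010 + M(222))*(1859 + k(0, 108)) = (-13010 + (51 - 1*222))*(1859 + (-6720 - 42*108 + 160*0 + 0*108)) = (-13010 + (51 - 222))*(1859 + (-6720 - 4536 + 0 + 0)) = (-13010 - 171)*(1859 - 11256) = -13181*(-9397) = 123861857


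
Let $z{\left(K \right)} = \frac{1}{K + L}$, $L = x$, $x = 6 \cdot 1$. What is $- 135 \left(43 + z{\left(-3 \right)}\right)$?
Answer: $-5850$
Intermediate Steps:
$x = 6$
$L = 6$
$z{\left(K \right)} = \frac{1}{6 + K}$ ($z{\left(K \right)} = \frac{1}{K + 6} = \frac{1}{6 + K}$)
$- 135 \left(43 + z{\left(-3 \right)}\right) = - 135 \left(43 + \frac{1}{6 - 3}\right) = - 135 \left(43 + \frac{1}{3}\right) = \left(-135\right) \frac{130}{3} = -5850$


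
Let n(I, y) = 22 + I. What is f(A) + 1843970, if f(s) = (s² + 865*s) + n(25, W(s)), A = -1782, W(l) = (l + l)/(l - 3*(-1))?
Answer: 3478111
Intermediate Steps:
W(l) = 2*l/(3 + l) (W(l) = (2*l)/(l + 3) = (2*l)/(3 + l) = 2*l/(3 + l))
f(s) = 47 + s² + 865*s (f(s) = (s² + 865*s) + (22 + 25) = (s² + 865*s) + 47 = 47 + s² + 865*s)
f(A) + 1843970 = (47 + (-1782)² + 865*(-1782)) + 1843970 = (47 + 3175524 - 1541430) + 1843970 = 1634141 + 1843970 = 3478111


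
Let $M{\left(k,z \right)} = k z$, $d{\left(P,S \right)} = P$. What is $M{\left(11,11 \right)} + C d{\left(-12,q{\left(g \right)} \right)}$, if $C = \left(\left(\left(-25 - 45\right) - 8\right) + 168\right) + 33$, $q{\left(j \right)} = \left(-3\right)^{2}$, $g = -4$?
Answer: $-1355$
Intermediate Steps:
$q{\left(j \right)} = 9$
$C = 123$ ($C = \left(\left(-70 - 8\right) + 168\right) + 33 = \left(-78 + 168\right) + 33 = 90 + 33 = 123$)
$M{\left(11,11 \right)} + C d{\left(-12,q{\left(g \right)} \right)} = 11 \cdot 11 + 123 \left(-12\right) = 121 - 1476 = -1355$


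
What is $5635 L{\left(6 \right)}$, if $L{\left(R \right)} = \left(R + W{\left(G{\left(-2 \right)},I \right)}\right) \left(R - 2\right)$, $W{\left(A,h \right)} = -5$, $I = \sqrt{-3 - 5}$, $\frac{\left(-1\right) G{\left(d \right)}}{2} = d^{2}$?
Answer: $22540$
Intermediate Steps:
$G{\left(d \right)} = - 2 d^{2}$
$I = 2 i \sqrt{2}$ ($I = \sqrt{-8} = 2 i \sqrt{2} \approx 2.8284 i$)
$L{\left(R \right)} = \left(-5 + R\right) \left(-2 + R\right)$ ($L{\left(R \right)} = \left(R - 5\right) \left(R - 2\right) = \left(-5 + R\right) \left(-2 + R\right)$)
$5635 L{\left(6 \right)} = 5635 \left(10 + 6^{2} - 42\right) = 5635 \left(10 + 36 - 42\right) = 5635 \cdot 4 = 22540$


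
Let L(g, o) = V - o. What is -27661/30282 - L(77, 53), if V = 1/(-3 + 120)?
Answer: 61504021/1180998 ≈ 52.078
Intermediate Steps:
V = 1/117 ≈ 0.0085470
L(g, o) = 1/117 - o
-27661/30282 - L(77, 53) = -27661/30282 - (1/117 - 1*53) = -27661*1/30282 - (1/117 - 53) = -27661/30282 - 1*(-6200/117) = -27661/30282 + 6200/117 = 61504021/1180998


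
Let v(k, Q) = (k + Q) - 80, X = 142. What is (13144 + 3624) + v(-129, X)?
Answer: 16701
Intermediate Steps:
v(k, Q) = -80 + Q + k (v(k, Q) = (Q + k) - 80 = -80 + Q + k)
(13144 + 3624) + v(-129, X) = (13144 + 3624) + (-80 + 142 - 129) = 16768 - 67 = 16701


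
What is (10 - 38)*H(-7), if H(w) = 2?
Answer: -56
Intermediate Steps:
(10 - 38)*H(-7) = (10 - 38)*2 = -28*2 = -56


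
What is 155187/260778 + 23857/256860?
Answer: 7680452261/11163906180 ≈ 0.68797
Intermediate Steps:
155187/260778 + 23857/256860 = 155187*(1/260778) + 23857*(1/256860) = 51729/86926 + 23857/256860 = 7680452261/11163906180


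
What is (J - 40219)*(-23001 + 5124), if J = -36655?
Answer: 1374276498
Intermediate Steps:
(J - 40219)*(-23001 + 5124) = (-36655 - 40219)*(-23001 + 5124) = -76874*(-17877) = 1374276498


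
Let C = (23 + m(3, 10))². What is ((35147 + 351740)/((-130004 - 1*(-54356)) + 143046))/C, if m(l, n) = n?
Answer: 386887/73396422 ≈ 0.0052712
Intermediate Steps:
C = 1089 (C = (23 + 10)² = 33² = 1089)
((35147 + 351740)/((-130004 - 1*(-54356)) + 143046))/C = ((35147 + 351740)/((-130004 - 1*(-54356)) + 143046))/1089 = (386887/((-130004 + 54356) + 143046))*(1/1089) = (386887/(-75648 + 143046))*(1/1089) = (386887/67398)*(1/1089) = 386887/73396422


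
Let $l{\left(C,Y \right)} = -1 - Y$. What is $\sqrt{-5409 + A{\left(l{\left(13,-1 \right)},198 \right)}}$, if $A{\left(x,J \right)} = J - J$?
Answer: $3 i \sqrt{601} \approx 73.546 i$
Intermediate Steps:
$A{\left(x,J \right)} = 0$
$\sqrt{-5409 + A{\left(l{\left(13,-1 \right)},198 \right)}} = \sqrt{-5409 + 0} = \sqrt{-5409} = 3 i \sqrt{601}$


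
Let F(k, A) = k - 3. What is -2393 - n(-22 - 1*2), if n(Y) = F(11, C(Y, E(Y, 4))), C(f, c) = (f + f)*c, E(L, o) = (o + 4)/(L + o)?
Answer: -2401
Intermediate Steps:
E(L, o) = (4 + o)/(L + o)
C(f, c) = 2*c*f (C(f, c) = (2*f)*c = 2*c*f)
F(k, A) = -3 + k
n(Y) = 8 (n(Y) = -3 + 11 = 8)
-2393 - n(-22 - 1*2) = -2393 - 1*8 = -2393 - 8 = -2401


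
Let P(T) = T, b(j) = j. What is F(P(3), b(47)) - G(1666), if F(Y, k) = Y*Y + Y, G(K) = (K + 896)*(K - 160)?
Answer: -3858360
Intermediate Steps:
G(K) = (-160 + K)*(896 + K) (G(K) = (896 + K)*(-160 + K) = (-160 + K)*(896 + K))
F(Y, k) = Y + Y**2 (F(Y, k) = Y**2 + Y = Y + Y**2)
F(P(3), b(47)) - G(1666) = 3*(1 + 3) - (-143360 + 1666**2 + 736*1666) = 3*4 - (-143360 + 2775556 + 1226176) = 12 - 1*3858372 = 12 - 3858372 = -3858360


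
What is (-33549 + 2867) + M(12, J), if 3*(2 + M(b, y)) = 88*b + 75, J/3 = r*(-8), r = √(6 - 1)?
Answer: -30307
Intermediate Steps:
r = √5 ≈ 2.2361
J = -24*√5 (J = 3*(√5*(-8)) = 3*(-8*√5) = -24*√5 ≈ -53.666)
M(b, y) = 23 + 88*b/3 (M(b, y) = -2 + (88*b + 75)/3 = -2 + (75 + 88*b)/3 = -2 + (25 + 88*b/3) = 23 + 88*b/3)
(-33549 + 2867) + M(12, J) = (-33549 + 2867) + (23 + (88/3)*12) = -30682 + (23 + 352) = -30682 + 375 = -30307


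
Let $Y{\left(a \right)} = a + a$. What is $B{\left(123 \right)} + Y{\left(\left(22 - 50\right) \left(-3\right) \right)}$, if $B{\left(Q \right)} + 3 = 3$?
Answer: $168$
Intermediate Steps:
$B{\left(Q \right)} = 0$ ($B{\left(Q \right)} = -3 + 3 = 0$)
$Y{\left(a \right)} = 2 a$
$B{\left(123 \right)} + Y{\left(\left(22 - 50\right) \left(-3\right) \right)} = 0 + 2 \left(22 - 50\right) \left(-3\right) = 0 + 2 \left(\left(-28\right) \left(-3\right)\right) = 0 + 2 \cdot 84 = 0 + 168 = 168$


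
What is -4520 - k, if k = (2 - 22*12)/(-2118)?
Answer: -4786811/1059 ≈ -4520.1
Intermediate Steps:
k = 131/1059 (k = (2 - 264)*(-1/2118) = -262*(-1/2118) = 131/1059 ≈ 0.12370)
-4520 - k = -4520 - 1*131/1059 = -4520 - 131/1059 = -4786811/1059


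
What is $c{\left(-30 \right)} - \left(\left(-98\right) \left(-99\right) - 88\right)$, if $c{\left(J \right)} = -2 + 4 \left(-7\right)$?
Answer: $-9644$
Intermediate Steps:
$c{\left(J \right)} = -30$ ($c{\left(J \right)} = -2 - 28 = -30$)
$c{\left(-30 \right)} - \left(\left(-98\right) \left(-99\right) - 88\right) = -30 - \left(\left(-98\right) \left(-99\right) - 88\right) = -30 - \left(9702 - 88\right) = -30 - 9614 = -9644$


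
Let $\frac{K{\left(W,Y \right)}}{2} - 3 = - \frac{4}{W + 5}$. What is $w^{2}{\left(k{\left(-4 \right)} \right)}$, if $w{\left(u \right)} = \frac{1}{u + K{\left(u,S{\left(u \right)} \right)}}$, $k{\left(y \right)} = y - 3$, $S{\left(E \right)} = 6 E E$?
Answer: $\frac{1}{9} \approx 0.11111$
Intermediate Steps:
$S{\left(E \right)} = 6 E^{2}$
$K{\left(W,Y \right)} = 6 - \frac{8}{5 + W}$ ($K{\left(W,Y \right)} = 6 + 2 \left(- \frac{4}{W + 5}\right) = 6 + 2 \left(- \frac{4}{5 + W}\right) = 6 - \frac{8}{5 + W}$)
$k{\left(y \right)} = -3 + y$ ($k{\left(y \right)} = y - 3 = -3 + y$)
$w{\left(u \right)} = \frac{1}{u + \frac{2 \left(11 + 3 u\right)}{5 + u}}$
$w^{2}{\left(k{\left(-4 \right)} \right)} = \left(\frac{5 - 7}{22 + \left(-3 - 4\right)^{2} + 11 \left(-3 - 4\right)}\right)^{2} = \left(\frac{5 - 7}{22 + \left(-7\right)^{2} + 11 \left(-7\right)}\right)^{2} = \left(\frac{1}{22 + 49 - 77} \left(-2\right)\right)^{2} = \left(\frac{1}{-6} \left(-2\right)\right)^{2} = \left(\left(- \frac{1}{6}\right) \left(-2\right)\right)^{2} = \left(\frac{1}{3}\right)^{2} = \frac{1}{9}$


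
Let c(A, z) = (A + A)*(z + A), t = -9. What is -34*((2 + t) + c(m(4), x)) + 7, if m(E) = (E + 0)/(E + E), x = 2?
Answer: 160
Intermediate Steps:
m(E) = 1/2 (m(E) = E/((2*E)) = E*(1/(2*E)) = 1/2)
c(A, z) = 2*A*(A + z) (c(A, z) = (2*A)*(A + z) = 2*A*(A + z))
-34*((2 + t) + c(m(4), x)) + 7 = -34*((2 - 9) + 2*(1/2)*(1/2 + 2)) + 7 = -34*(-7 + 2*(1/2)*(5/2)) + 7 = -34*(-7 + 5/2) + 7 = -34*(-9/2) + 7 = 153 + 7 = 160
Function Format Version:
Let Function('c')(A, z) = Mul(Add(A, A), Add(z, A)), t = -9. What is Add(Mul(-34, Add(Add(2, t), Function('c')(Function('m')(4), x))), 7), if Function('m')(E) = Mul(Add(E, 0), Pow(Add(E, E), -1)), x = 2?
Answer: 160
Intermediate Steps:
Function('m')(E) = Rational(1, 2) (Function('m')(E) = Mul(E, Pow(Mul(2, E), -1)) = Mul(E, Mul(Rational(1, 2), Pow(E, -1))) = Rational(1, 2))
Function('c')(A, z) = Mul(2, A, Add(A, z)) (Function('c')(A, z) = Mul(Mul(2, A), Add(A, z)) = Mul(2, A, Add(A, z)))
Add(Mul(-34, Add(Add(2, t), Function('c')(Function('m')(4), x))), 7) = Add(Mul(-34, Add(Add(2, -9), Mul(2, Rational(1, 2), Add(Rational(1, 2), 2)))), 7) = Add(Mul(-34, Add(-7, Mul(2, Rational(1, 2), Rational(5, 2)))), 7) = Add(Mul(-34, Add(-7, Rational(5, 2))), 7) = Add(Mul(-34, Rational(-9, 2)), 7) = Add(153, 7) = 160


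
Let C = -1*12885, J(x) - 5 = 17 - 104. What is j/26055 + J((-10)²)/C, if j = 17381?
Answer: 15072713/22381245 ≈ 0.67345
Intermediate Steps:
J(x) = -82 (J(x) = 5 + (17 - 104) = 5 - 87 = -82)
C = -12885
j/26055 + J((-10)²)/C = 17381/26055 - 82/(-12885) = 17381*(1/26055) - 82*(-1/12885) = 17381/26055 + 82/12885 = 15072713/22381245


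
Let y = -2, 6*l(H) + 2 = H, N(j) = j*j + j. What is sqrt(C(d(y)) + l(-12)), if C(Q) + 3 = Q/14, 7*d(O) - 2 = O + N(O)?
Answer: I*sqrt(2343)/21 ≈ 2.305*I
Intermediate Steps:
N(j) = j + j**2 (N(j) = j**2 + j = j + j**2)
l(H) = -1/3 + H/6
d(O) = 2/7 + O/7 + O*(1 + O)/7 (d(O) = 2/7 + (O + O*(1 + O))/7 = 2/7 + (O/7 + O*(1 + O)/7) = 2/7 + O/7 + O*(1 + O)/7)
C(Q) = -3 + Q/14
sqrt(C(d(y)) + l(-12)) = sqrt((-3 + (2/7 + (1/7)*(-2) + (1/7)*(-2)*(1 - 2))/14) + (-1/3 + (1/6)*(-12))) = sqrt((-3 + (2/7 - 2/7 + (1/7)*(-2)*(-1))/14) + (-1/3 - 2)) = sqrt((-3 + (2/7 - 2/7 + 2/7)/14) - 7/3) = sqrt((-3 + (1/14)*(2/7)) - 7/3) = sqrt((-3 + 1/49) - 7/3) = sqrt(-146/49 - 7/3) = sqrt(-781/147) = I*sqrt(2343)/21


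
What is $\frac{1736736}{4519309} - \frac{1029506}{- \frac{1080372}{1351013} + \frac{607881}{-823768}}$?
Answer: $\frac{5178042529861928453170000}{7733581727842012041} \approx 6.6955 \cdot 10^{5}$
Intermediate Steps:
$\frac{1736736}{4519309} - \frac{1029506}{- \frac{1080372}{1351013} + \frac{607881}{-823768}} = 1736736 \cdot \frac{1}{4519309} - \frac{1029506}{\left(-1080372\right) \frac{1}{1351013} + 607881 \left(- \frac{1}{823768}\right)} = \frac{1736736}{4519309} - \frac{1029506}{- \frac{1080372}{1351013} - \frac{607881}{823768}} = \frac{1736736}{4519309} - \frac{1029506}{- \frac{1711231015149}{1112921276984}} = \frac{1736736}{4519309} - - \frac{1145759132182689904}{1711231015149} = \frac{1736736}{4519309} + \frac{1145759132182689904}{1711231015149} = \frac{5178042529861928453170000}{7733581727842012041}$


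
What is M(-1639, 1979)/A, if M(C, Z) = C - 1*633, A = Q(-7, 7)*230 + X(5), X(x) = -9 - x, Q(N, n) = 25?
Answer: -284/717 ≈ -0.39609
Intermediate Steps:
A = 5736 (A = 25*230 + (-9 - 1*5) = 5750 + (-9 - 5) = 5750 - 14 = 5736)
M(C, Z) = -633 + C (M(C, Z) = C - 633 = -633 + C)
M(-1639, 1979)/A = (-633 - 1639)/5736 = -2272*1/5736 = -284/717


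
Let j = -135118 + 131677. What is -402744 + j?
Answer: -406185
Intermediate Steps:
j = -3441
-402744 + j = -402744 - 3441 = -406185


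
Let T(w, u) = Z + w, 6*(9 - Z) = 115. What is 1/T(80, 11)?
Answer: 6/419 ≈ 0.014320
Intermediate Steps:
Z = -61/6 (Z = 9 - 1/6*115 = 9 - 115/6 = -61/6 ≈ -10.167)
T(w, u) = -61/6 + w
1/T(80, 11) = 1/(-61/6 + 80) = 1/(419/6) = 6/419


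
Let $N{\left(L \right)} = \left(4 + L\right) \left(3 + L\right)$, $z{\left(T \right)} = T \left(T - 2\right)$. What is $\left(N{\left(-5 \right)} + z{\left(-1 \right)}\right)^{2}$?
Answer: $25$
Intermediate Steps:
$z{\left(T \right)} = T \left(-2 + T\right)$
$N{\left(L \right)} = \left(3 + L\right) \left(4 + L\right)$
$\left(N{\left(-5 \right)} + z{\left(-1 \right)}\right)^{2} = \left(\left(12 + \left(-5\right)^{2} + 7 \left(-5\right)\right) - \left(-2 - 1\right)\right)^{2} = \left(\left(12 + 25 - 35\right) - -3\right)^{2} = \left(2 + 3\right)^{2} = 5^{2} = 25$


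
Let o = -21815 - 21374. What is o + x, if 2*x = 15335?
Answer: -71043/2 ≈ -35522.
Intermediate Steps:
x = 15335/2 (x = (1/2)*15335 = 15335/2 ≈ 7667.5)
o = -43189
o + x = -43189 + 15335/2 = -71043/2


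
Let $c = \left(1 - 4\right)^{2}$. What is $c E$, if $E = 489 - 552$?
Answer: $-567$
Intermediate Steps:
$c = 9$ ($c = \left(-3\right)^{2} = 9$)
$E = -63$
$c E = 9 \left(-63\right) = -567$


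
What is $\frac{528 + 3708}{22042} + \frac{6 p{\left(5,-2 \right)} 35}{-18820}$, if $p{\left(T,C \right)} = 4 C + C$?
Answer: $\frac{3150243}{10370761} \approx 0.30376$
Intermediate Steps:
$p{\left(T,C \right)} = 5 C$
$\frac{528 + 3708}{22042} + \frac{6 p{\left(5,-2 \right)} 35}{-18820} = \frac{528 + 3708}{22042} + \frac{6 \cdot 5 \left(-2\right) 35}{-18820} = 4236 \cdot \frac{1}{22042} + 6 \left(-10\right) 35 \left(- \frac{1}{18820}\right) = \frac{2118}{11021} + \left(-60\right) 35 \left(- \frac{1}{18820}\right) = \frac{2118}{11021} - - \frac{105}{941} = \frac{2118}{11021} + \frac{105}{941} = \frac{3150243}{10370761}$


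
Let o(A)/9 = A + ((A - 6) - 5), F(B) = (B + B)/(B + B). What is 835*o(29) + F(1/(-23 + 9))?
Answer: 353206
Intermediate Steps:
F(B) = 1 (F(B) = (2*B)/((2*B)) = (2*B)*(1/(2*B)) = 1)
o(A) = -99 + 18*A (o(A) = 9*(A + ((A - 6) - 5)) = 9*(A + ((-6 + A) - 5)) = 9*(A + (-11 + A)) = 9*(-11 + 2*A) = -99 + 18*A)
835*o(29) + F(1/(-23 + 9)) = 835*(-99 + 18*29) + 1 = 835*(-99 + 522) + 1 = 835*423 + 1 = 353205 + 1 = 353206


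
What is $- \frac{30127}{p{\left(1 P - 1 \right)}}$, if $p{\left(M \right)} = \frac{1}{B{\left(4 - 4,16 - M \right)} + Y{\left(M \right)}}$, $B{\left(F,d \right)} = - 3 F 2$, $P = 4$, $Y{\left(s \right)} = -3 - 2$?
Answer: $150635$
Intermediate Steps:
$Y{\left(s \right)} = -5$ ($Y{\left(s \right)} = -3 - 2 = -5$)
$B{\left(F,d \right)} = - 6 F$
$p{\left(M \right)} = - \frac{1}{5}$ ($p{\left(M \right)} = \frac{1}{- 6 \left(4 - 4\right) - 5} = \frac{1}{\left(-6\right) 0 - 5} = \frac{1}{0 - 5} = \frac{1}{-5} = - \frac{1}{5}$)
$- \frac{30127}{p{\left(1 P - 1 \right)}} = - \frac{30127}{- \frac{1}{5}} = \left(-30127\right) \left(-5\right) = 150635$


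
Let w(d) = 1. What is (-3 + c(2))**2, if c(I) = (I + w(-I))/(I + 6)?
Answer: 441/64 ≈ 6.8906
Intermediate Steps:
c(I) = (1 + I)/(6 + I) (c(I) = (I + 1)/(I + 6) = (1 + I)/(6 + I))
(-3 + c(2))**2 = (-3 + (1 + 2)/(6 + 2))**2 = (-3 + 3/8)**2 = (-21/8)**2 = 441/64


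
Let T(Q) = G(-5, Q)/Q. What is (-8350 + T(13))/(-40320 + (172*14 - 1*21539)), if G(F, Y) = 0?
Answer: 8350/59451 ≈ 0.14045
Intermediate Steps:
T(Q) = 0 (T(Q) = 0/Q = 0)
(-8350 + T(13))/(-40320 + (172*14 - 1*21539)) = (-8350 + 0)/(-40320 + (172*14 - 1*21539)) = -8350/(-40320 + (2408 - 21539)) = -8350/(-40320 - 19131) = -8350/(-59451) = -8350*(-1/59451) = 8350/59451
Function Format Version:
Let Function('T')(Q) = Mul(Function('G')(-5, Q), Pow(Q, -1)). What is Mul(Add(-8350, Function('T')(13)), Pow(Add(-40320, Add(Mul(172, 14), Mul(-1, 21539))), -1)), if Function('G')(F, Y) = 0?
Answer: Rational(8350, 59451) ≈ 0.14045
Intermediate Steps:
Function('T')(Q) = 0 (Function('T')(Q) = Mul(0, Pow(Q, -1)) = 0)
Mul(Add(-8350, Function('T')(13)), Pow(Add(-40320, Add(Mul(172, 14), Mul(-1, 21539))), -1)) = Mul(Add(-8350, 0), Pow(Add(-40320, Add(Mul(172, 14), Mul(-1, 21539))), -1)) = Mul(-8350, Pow(Add(-40320, Add(2408, -21539)), -1)) = Mul(-8350, Pow(Add(-40320, -19131), -1)) = Mul(-8350, Pow(-59451, -1)) = Mul(-8350, Rational(-1, 59451)) = Rational(8350, 59451)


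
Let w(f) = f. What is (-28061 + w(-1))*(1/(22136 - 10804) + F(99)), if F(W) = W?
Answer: -15740943939/5666 ≈ -2.7781e+6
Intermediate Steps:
(-28061 + w(-1))*(1/(22136 - 10804) + F(99)) = (-28061 - 1)*(1/(22136 - 10804) + 99) = -28062*(1/11332 + 99) = -28062*1121869/11332 = -15740943939/5666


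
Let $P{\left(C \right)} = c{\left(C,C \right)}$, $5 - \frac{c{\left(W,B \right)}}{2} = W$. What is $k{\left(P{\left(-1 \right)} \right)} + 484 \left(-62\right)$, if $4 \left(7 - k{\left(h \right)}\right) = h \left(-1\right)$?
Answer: $-29998$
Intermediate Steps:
$c{\left(W,B \right)} = 10 - 2 W$
$P{\left(C \right)} = 10 - 2 C$
$k{\left(h \right)} = 7 + \frac{h}{4}$ ($k{\left(h \right)} = 7 - \frac{h \left(-1\right)}{4} = 7 - \frac{\left(-1\right) h}{4} = 7 + \frac{h}{4}$)
$k{\left(P{\left(-1 \right)} \right)} + 484 \left(-62\right) = \left(7 + \frac{10 - -2}{4}\right) + 484 \left(-62\right) = \left(7 + \frac{10 + 2}{4}\right) - 30008 = \left(7 + \frac{1}{4} \cdot 12\right) - 30008 = \left(7 + 3\right) - 30008 = 10 - 30008 = -29998$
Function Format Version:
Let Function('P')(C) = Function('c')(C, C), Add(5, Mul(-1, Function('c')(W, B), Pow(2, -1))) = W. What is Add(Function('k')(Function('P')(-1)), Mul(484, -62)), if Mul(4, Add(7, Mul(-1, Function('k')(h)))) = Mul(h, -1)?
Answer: -29998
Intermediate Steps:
Function('c')(W, B) = Add(10, Mul(-2, W))
Function('P')(C) = Add(10, Mul(-2, C))
Function('k')(h) = Add(7, Mul(Rational(1, 4), h)) (Function('k')(h) = Add(7, Mul(Rational(-1, 4), Mul(h, -1))) = Add(7, Mul(Rational(-1, 4), Mul(-1, h))) = Add(7, Mul(Rational(1, 4), h)))
Add(Function('k')(Function('P')(-1)), Mul(484, -62)) = Add(Add(7, Mul(Rational(1, 4), Add(10, Mul(-2, -1)))), Mul(484, -62)) = Add(Add(7, Mul(Rational(1, 4), Add(10, 2))), -30008) = Add(Add(7, Mul(Rational(1, 4), 12)), -30008) = Add(Add(7, 3), -30008) = Add(10, -30008) = -29998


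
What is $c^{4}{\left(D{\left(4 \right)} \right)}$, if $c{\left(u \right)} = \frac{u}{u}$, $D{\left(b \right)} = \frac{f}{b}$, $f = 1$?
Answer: $1$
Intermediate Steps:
$D{\left(b \right)} = \frac{1}{b}$ ($D{\left(b \right)} = 1 \frac{1}{b} = \frac{1}{b}$)
$c{\left(u \right)} = 1$
$c^{4}{\left(D{\left(4 \right)} \right)} = 1^{4} = 1$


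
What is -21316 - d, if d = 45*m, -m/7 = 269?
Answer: 63419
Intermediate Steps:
m = -1883 (m = -7*269 = -1883)
d = -84735 (d = 45*(-1883) = -84735)
-21316 - d = -21316 - 1*(-84735) = -21316 + 84735 = 63419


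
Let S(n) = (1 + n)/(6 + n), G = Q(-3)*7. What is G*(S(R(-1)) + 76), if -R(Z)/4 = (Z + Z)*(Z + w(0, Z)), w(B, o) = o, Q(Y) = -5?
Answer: -5425/2 ≈ -2712.5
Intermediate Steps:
G = -35 (G = -5*7 = -35)
R(Z) = -16*Z² (R(Z) = -4*(Z + Z)*(Z + Z) = -4*2*Z*2*Z = -16*Z²)
S(n) = (1 + n)/(6 + n)
G*(S(R(-1)) + 76) = -35*((1 - 16*(-1)²)/(6 - 16*(-1)²) + 76) = -35*((1 - 16*1)/(6 - 16*1) + 76) = -35*((1 - 16)/(6 - 16) + 76) = -35*(-15/(-10) + 76) = -35*(-⅒*(-15) + 76) = -35*(3/2 + 76) = -35*155/2 = -5425/2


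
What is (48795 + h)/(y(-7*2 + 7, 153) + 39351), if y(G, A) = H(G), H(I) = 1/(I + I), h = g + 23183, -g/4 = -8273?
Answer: 1470980/550913 ≈ 2.6701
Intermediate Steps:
g = 33092 (g = -4*(-8273) = 33092)
h = 56275 (h = 33092 + 23183 = 56275)
H(I) = 1/(2*I)
y(G, A) = 1/(2*G)
(48795 + h)/(y(-7*2 + 7, 153) + 39351) = (48795 + 56275)/(1/(2*(-7*2 + 7)) + 39351) = 105070/(1/(2*(-14 + 7)) + 39351) = 105070/((1/2)/(-7) + 39351) = 105070/((1/2)*(-1/7) + 39351) = 105070/(-1/14 + 39351) = 105070/(550913/14) = 105070*(14/550913) = 1470980/550913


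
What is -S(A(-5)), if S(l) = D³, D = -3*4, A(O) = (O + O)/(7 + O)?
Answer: 1728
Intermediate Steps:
A(O) = 2*O/(7 + O) (A(O) = (2*O)/(7 + O) = 2*O/(7 + O))
D = -12
S(l) = -1728 (S(l) = (-12)³ = -1728)
-S(A(-5)) = -1*(-1728) = 1728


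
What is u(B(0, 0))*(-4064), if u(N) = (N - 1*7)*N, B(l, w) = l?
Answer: 0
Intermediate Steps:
u(N) = N*(-7 + N) (u(N) = (N - 7)*N = (-7 + N)*N = N*(-7 + N))
u(B(0, 0))*(-4064) = (0*(-7 + 0))*(-4064) = (0*(-7))*(-4064) = 0*(-4064) = 0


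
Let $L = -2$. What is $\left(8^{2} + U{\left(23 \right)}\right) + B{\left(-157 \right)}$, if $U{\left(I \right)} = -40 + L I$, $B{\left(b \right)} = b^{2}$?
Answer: $24627$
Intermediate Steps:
$U{\left(I \right)} = -40 - 2 I$
$\left(8^{2} + U{\left(23 \right)}\right) + B{\left(-157 \right)} = \left(8^{2} - 86\right) + \left(-157\right)^{2} = \left(64 - 86\right) + 24649 = -22 + 24649 = 24627$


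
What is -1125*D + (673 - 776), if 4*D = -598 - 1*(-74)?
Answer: 147272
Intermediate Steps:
D = -131 (D = (-598 - 1*(-74))/4 = (-598 + 74)/4 = (1/4)*(-524) = -131)
-1125*D + (673 - 776) = -1125*(-131) + (673 - 776) = 147375 - 103 = 147272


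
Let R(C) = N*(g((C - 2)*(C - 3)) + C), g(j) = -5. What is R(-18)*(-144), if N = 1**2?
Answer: 3312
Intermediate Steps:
N = 1
R(C) = -5 + C (R(C) = 1*(-5 + C) = -5 + C)
R(-18)*(-144) = (-5 - 18)*(-144) = -23*(-144) = 3312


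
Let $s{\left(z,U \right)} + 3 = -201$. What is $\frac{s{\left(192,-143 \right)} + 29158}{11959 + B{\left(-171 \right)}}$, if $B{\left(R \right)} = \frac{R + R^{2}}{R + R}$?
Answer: $\frac{14477}{5937} \approx 2.4384$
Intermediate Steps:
$s{\left(z,U \right)} = -204$ ($s{\left(z,U \right)} = -3 - 201 = -204$)
$B{\left(R \right)} = \frac{R + R^{2}}{2 R}$
$\frac{s{\left(192,-143 \right)} + 29158}{11959 + B{\left(-171 \right)}} = \frac{-204 + 29158}{11959 + \left(\frac{1}{2} + \frac{1}{2} \left(-171\right)\right)} = \frac{28954}{11959 + \left(\frac{1}{2} - \frac{171}{2}\right)} = \frac{28954}{11959 - 85} = \frac{28954}{11874} = 28954 \cdot \frac{1}{11874} = \frac{14477}{5937}$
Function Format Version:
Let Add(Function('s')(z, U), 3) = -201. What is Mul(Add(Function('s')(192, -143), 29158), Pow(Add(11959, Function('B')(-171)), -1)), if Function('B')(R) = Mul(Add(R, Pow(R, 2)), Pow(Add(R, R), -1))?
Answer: Rational(14477, 5937) ≈ 2.4384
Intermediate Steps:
Function('s')(z, U) = -204 (Function('s')(z, U) = Add(-3, -201) = -204)
Function('B')(R) = Mul(Rational(1, 2), Pow(R, -1), Add(R, Pow(R, 2))) (Function('B')(R) = Mul(Add(R, Pow(R, 2)), Pow(Mul(2, R), -1)) = Mul(Add(R, Pow(R, 2)), Mul(Rational(1, 2), Pow(R, -1))) = Mul(Rational(1, 2), Pow(R, -1), Add(R, Pow(R, 2))))
Mul(Add(Function('s')(192, -143), 29158), Pow(Add(11959, Function('B')(-171)), -1)) = Mul(Add(-204, 29158), Pow(Add(11959, Add(Rational(1, 2), Mul(Rational(1, 2), -171))), -1)) = Mul(28954, Pow(Add(11959, Add(Rational(1, 2), Rational(-171, 2))), -1)) = Mul(28954, Pow(Add(11959, -85), -1)) = Mul(28954, Pow(11874, -1)) = Mul(28954, Rational(1, 11874)) = Rational(14477, 5937)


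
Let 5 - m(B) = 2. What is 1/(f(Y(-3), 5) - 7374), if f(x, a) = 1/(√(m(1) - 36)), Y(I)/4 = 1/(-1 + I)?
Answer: -243342/1794403909 + I*√33/1794403909 ≈ -0.00013561 + 3.2014e-9*I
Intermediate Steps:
m(B) = 3 (m(B) = 5 - 1*2 = 5 - 2 = 3)
Y(I) = 4/(-1 + I)
f(x, a) = -I*√33/33 (f(x, a) = 1/(√(3 - 36)) = 1/(√(-33)) = 1/(I*√33) = -I*√33/33)
1/(f(Y(-3), 5) - 7374) = 1/(-I*√33/33 - 7374) = 1/(-7374 - I*√33/33)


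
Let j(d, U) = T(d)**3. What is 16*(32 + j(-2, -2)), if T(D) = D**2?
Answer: 1536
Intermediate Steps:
j(d, U) = d**6 (j(d, U) = (d**2)**3 = d**6)
16*(32 + j(-2, -2)) = 16*(32 + (-2)**6) = 16*(32 + 64) = 16*96 = 1536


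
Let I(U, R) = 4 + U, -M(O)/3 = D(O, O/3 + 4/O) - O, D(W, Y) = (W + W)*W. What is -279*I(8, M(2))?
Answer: -3348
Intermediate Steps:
D(W, Y) = 2*W**2 (D(W, Y) = (2*W)*W = 2*W**2)
M(O) = -6*O**2 + 3*O (M(O) = -3*(2*O**2 - O) = -3*(-O + 2*O**2) = -6*O**2 + 3*O)
-279*I(8, M(2)) = -279*(4 + 8) = -279*12 = -3348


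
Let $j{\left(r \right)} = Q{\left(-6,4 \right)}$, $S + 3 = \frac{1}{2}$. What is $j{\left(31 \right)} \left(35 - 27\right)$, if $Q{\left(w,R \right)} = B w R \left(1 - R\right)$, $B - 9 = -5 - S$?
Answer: $3744$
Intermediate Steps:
$S = - \frac{5}{2}$ ($S = -3 + \frac{1}{2} = - \frac{5}{2} \approx -2.5$)
$B = \frac{13}{2}$ ($B = 9 - \frac{5}{2} = \frac{13}{2} \approx 6.5$)
$Q{\left(w,R \right)} = \frac{13 R w \left(1 - R\right)}{2}$ ($Q{\left(w,R \right)} = \frac{13 w R}{2} \left(1 - R\right) = \frac{13 R w}{2} \left(1 - R\right) = \frac{13 R w \left(1 - R\right)}{2}$)
$j{\left(r \right)} = 468$ ($j{\left(r \right)} = \frac{13}{2} \cdot 4 \left(-6\right) \left(1 - 4\right) = \frac{13}{2} \cdot 4 \left(-6\right) \left(-3\right) = 468$)
$j{\left(31 \right)} \left(35 - 27\right) = 468 \left(35 - 27\right) = 468 \cdot 8 = 3744$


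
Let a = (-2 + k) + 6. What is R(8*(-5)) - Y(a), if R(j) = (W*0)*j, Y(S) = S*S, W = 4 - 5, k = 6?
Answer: -100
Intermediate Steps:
W = -1
a = 10 (a = (-2 + 6) + 6 = 4 + 6 = 10)
Y(S) = S²
R(j) = 0 (R(j) = (-1*0)*j = 0*j = 0)
R(8*(-5)) - Y(a) = 0 - 1*10² = 0 - 1*100 = 0 - 100 = -100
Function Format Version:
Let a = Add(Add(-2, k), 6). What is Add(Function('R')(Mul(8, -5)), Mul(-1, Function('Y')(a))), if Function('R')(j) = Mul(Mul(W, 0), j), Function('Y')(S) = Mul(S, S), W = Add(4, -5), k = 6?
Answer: -100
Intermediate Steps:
W = -1
a = 10 (a = Add(Add(-2, 6), 6) = Add(4, 6) = 10)
Function('Y')(S) = Pow(S, 2)
Function('R')(j) = 0 (Function('R')(j) = Mul(Mul(-1, 0), j) = Mul(0, j) = 0)
Add(Function('R')(Mul(8, -5)), Mul(-1, Function('Y')(a))) = Add(0, Mul(-1, Pow(10, 2))) = Add(0, Mul(-1, 100)) = Add(0, -100) = -100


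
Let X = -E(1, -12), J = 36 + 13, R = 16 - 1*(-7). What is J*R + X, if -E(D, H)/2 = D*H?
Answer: 1103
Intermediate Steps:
E(D, H) = -2*D*H
R = 23 (R = 16 + 7 = 23)
J = 49
X = -24 (X = -(-2)*(-12) = -1*24 = -24)
J*R + X = 49*23 - 24 = 1127 - 24 = 1103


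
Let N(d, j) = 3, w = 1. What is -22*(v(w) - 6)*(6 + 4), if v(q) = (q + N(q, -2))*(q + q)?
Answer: -440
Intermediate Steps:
v(q) = 2*q*(3 + q) (v(q) = (q + 3)*(q + q) = (3 + q)*(2*q) = 2*q*(3 + q))
-22*(v(w) - 6)*(6 + 4) = -22*(2*1*(3 + 1) - 6)*(6 + 4) = -22*(2*1*4 - 6)*10 = -22*(8 - 6)*10 = -44*10 = -22*20 = -440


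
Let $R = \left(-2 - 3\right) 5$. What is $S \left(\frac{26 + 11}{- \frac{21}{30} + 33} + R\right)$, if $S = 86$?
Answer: $- \frac{662630}{323} \approx -2051.5$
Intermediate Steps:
$R = -25$ ($R = \left(-5\right) 5 = -25$)
$S \left(\frac{26 + 11}{- \frac{21}{30} + 33} + R\right) = 86 \left(\frac{26 + 11}{- \frac{21}{30} + 33} - 25\right) = 86 \left(\frac{37}{\left(-21\right) \frac{1}{30} + 33} - 25\right) = 86 \left(\frac{37}{- \frac{7}{10} + 33} - 25\right) = 86 \left(\frac{37}{\frac{323}{10}} - 25\right) = 86 \left(37 \cdot \frac{10}{323} - 25\right) = 86 \left(\frac{370}{323} - 25\right) = 86 \left(- \frac{7705}{323}\right) = - \frac{662630}{323}$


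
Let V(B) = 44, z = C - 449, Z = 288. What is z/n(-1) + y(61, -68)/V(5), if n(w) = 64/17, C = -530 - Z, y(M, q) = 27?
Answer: -236497/704 ≈ -335.93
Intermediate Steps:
C = -818 (C = -530 - 1*288 = -530 - 288 = -818)
z = -1267 (z = -818 - 449 = -1267)
n(w) = 64/17 (n(w) = 64*(1/17) = 64/17)
z/n(-1) + y(61, -68)/V(5) = -1267/64/17 + 27/44 = -1267*17/64 + 27*(1/44) = -21539/64 + 27/44 = -236497/704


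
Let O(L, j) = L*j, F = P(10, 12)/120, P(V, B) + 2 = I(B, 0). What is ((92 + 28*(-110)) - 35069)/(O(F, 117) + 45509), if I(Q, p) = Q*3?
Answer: -761140/910843 ≈ -0.83564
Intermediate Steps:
I(Q, p) = 3*Q
P(V, B) = -2 + 3*B
F = 17/60 (F = (-2 + 3*12)/120 = (-2 + 36)*(1/120) = 34*(1/120) = 17/60 ≈ 0.28333)
((92 + 28*(-110)) - 35069)/(O(F, 117) + 45509) = ((92 + 28*(-110)) - 35069)/((17/60)*117 + 45509) = ((92 - 3080) - 35069)/(663/20 + 45509) = (-2988 - 35069)/(910843/20) = -38057*20/910843 = -761140/910843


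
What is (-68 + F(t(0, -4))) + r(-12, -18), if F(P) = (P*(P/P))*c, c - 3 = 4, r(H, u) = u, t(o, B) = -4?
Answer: -114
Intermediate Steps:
c = 7 (c = 3 + 4 = 7)
F(P) = 7*P (F(P) = (P*(P/P))*7 = (P*1)*7 = P*7 = 7*P)
(-68 + F(t(0, -4))) + r(-12, -18) = (-68 + 7*(-4)) - 18 = (-68 - 28) - 18 = -96 - 18 = -114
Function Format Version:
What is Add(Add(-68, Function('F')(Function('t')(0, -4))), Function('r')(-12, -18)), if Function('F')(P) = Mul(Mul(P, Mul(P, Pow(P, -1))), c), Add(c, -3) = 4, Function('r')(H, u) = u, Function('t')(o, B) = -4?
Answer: -114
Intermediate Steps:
c = 7 (c = Add(3, 4) = 7)
Function('F')(P) = Mul(7, P) (Function('F')(P) = Mul(Mul(P, Mul(P, Pow(P, -1))), 7) = Mul(Mul(P, 1), 7) = Mul(P, 7) = Mul(7, P))
Add(Add(-68, Function('F')(Function('t')(0, -4))), Function('r')(-12, -18)) = Add(Add(-68, Mul(7, -4)), -18) = Add(Add(-68, -28), -18) = Add(-96, -18) = -114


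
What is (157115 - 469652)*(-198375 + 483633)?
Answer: -89153679546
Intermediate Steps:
(157115 - 469652)*(-198375 + 483633) = -312537*285258 = -89153679546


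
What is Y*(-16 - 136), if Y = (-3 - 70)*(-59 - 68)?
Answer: -1409192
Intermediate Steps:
Y = 9271 (Y = -73*(-127) = 9271)
Y*(-16 - 136) = 9271*(-16 - 136) = 9271*(-152) = -1409192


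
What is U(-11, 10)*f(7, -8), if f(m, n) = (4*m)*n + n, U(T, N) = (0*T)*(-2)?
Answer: 0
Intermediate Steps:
U(T, N) = 0 (U(T, N) = 0*(-2) = 0)
f(m, n) = n + 4*m*n (f(m, n) = 4*m*n + n = n + 4*m*n)
U(-11, 10)*f(7, -8) = 0*(-8*(1 + 4*7)) = 0*(-8*(1 + 28)) = 0*(-8*29) = 0*(-232) = 0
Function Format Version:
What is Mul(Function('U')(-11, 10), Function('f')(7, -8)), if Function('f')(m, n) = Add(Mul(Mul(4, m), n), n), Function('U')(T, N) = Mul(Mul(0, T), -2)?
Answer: 0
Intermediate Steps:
Function('U')(T, N) = 0 (Function('U')(T, N) = Mul(0, -2) = 0)
Function('f')(m, n) = Add(n, Mul(4, m, n)) (Function('f')(m, n) = Add(Mul(4, m, n), n) = Add(n, Mul(4, m, n)))
Mul(Function('U')(-11, 10), Function('f')(7, -8)) = Mul(0, Mul(-8, Add(1, Mul(4, 7)))) = Mul(0, Mul(-8, Add(1, 28))) = Mul(0, Mul(-8, 29)) = Mul(0, -232) = 0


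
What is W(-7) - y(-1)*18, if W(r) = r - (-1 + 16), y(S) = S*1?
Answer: -4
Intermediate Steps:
y(S) = S
W(r) = -15 + r (W(r) = r - 1*15 = r - 15 = -15 + r)
W(-7) - y(-1)*18 = (-15 - 7) - (-1)*18 = -22 - 1*(-18) = -22 + 18 = -4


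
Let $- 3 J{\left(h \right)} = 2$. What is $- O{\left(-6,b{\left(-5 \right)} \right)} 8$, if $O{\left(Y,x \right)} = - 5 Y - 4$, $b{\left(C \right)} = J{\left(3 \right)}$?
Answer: $-208$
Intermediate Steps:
$J{\left(h \right)} = - \frac{2}{3}$ ($J{\left(h \right)} = \left(- \frac{1}{3}\right) 2 = - \frac{2}{3}$)
$b{\left(C \right)} = - \frac{2}{3}$
$O{\left(Y,x \right)} = -4 - 5 Y$
$- O{\left(-6,b{\left(-5 \right)} \right)} 8 = - (-4 - -30) 8 = - (-4 + 30) 8 = \left(-1\right) 26 \cdot 8 = \left(-26\right) 8 = -208$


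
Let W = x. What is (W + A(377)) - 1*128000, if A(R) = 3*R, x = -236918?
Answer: -363787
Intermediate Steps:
W = -236918
(W + A(377)) - 1*128000 = (-236918 + 3*377) - 1*128000 = (-236918 + 1131) - 128000 = -235787 - 128000 = -363787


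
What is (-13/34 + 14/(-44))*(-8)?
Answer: 1048/187 ≈ 5.6043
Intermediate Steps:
(-13/34 + 14/(-44))*(-8) = (-13*1/34 + 14*(-1/44))*(-8) = (-13/34 - 7/22)*(-8) = -131/187*(-8) = 1048/187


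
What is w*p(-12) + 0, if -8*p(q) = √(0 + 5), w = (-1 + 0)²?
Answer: -√5/8 ≈ -0.27951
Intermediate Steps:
w = 1 (w = (-1)² = 1)
p(q) = -√5/8 (p(q) = -√(0 + 5)/8 = -√5/8)
w*p(-12) + 0 = 1*(-√5/8) + 0 = -√5/8 + 0 = -√5/8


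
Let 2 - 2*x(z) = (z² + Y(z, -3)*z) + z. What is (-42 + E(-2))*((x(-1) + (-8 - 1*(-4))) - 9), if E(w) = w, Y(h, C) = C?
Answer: 594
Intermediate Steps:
x(z) = 1 + z - z²/2 (x(z) = 1 - ((z² - 3*z) + z)/2 = 1 - (z² - 2*z)/2 = 1 + (z - z²/2) = 1 + z - z²/2)
(-42 + E(-2))*((x(-1) + (-8 - 1*(-4))) - 9) = (-42 - 2)*(((1 - 1 - ½*(-1)²) + (-8 - 1*(-4))) - 9) = -44*(((1 - 1 - ½*1) + (-8 + 4)) - 9) = -44*(((1 - 1 - ½) - 4) - 9) = -44*((-½ - 4) - 9) = -44*(-9/2 - 9) = -44*(-27/2) = 594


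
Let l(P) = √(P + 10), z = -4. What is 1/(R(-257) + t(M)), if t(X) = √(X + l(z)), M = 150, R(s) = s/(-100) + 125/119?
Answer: 1/(43083/11900 + √(150 + √6)) ≈ 0.062627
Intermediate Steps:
R(s) = 125/119 - s/100 (R(s) = s*(-1/100) + 125*(1/119) = -s/100 + 125/119 = 125/119 - s/100)
l(P) = √(10 + P)
t(X) = √(X + √6) (t(X) = √(X + √(10 - 4)) = √(X + √6))
1/(R(-257) + t(M)) = 1/((125/119 - 1/100*(-257)) + √(150 + √6)) = 1/((125/119 + 257/100) + √(150 + √6)) = 1/(43083/11900 + √(150 + √6))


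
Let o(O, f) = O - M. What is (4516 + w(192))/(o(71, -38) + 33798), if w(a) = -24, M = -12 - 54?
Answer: 4492/33935 ≈ 0.13237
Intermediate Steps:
M = -66
o(O, f) = 66 + O (o(O, f) = O - 1*(-66) = O + 66 = 66 + O)
(4516 + w(192))/(o(71, -38) + 33798) = (4516 - 24)/((66 + 71) + 33798) = 4492/(137 + 33798) = 4492/33935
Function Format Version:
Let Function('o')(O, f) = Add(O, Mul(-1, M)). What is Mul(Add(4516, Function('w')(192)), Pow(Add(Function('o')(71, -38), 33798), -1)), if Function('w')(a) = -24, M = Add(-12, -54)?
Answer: Rational(4492, 33935) ≈ 0.13237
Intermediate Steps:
M = -66
Function('o')(O, f) = Add(66, O) (Function('o')(O, f) = Add(O, Mul(-1, -66)) = Add(O, 66) = Add(66, O))
Mul(Add(4516, Function('w')(192)), Pow(Add(Function('o')(71, -38), 33798), -1)) = Mul(Add(4516, -24), Pow(Add(Add(66, 71), 33798), -1)) = Mul(4492, Pow(Add(137, 33798), -1)) = Mul(4492, Pow(33935, -1)) = Mul(4492, Rational(1, 33935)) = Rational(4492, 33935)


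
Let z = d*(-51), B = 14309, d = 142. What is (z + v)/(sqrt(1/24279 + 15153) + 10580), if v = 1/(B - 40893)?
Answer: -12363326042262195/18059414762991152 + 192521329*sqrt(2233059131238)/36118829525982304 ≈ -0.67663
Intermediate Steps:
v = -1/26584 (v = 1/(14309 - 40893) = 1/(-26584) = -1/26584 ≈ -3.7617e-5)
z = -7242 (z = 142*(-51) = -7242)
(z + v)/(sqrt(1/24279 + 15153) + 10580) = (-7242 - 1/26584)/(sqrt(1/24279 + 15153) + 10580) = -192521329/(26584*(sqrt(1/24279 + 15153) + 10580)) = -192521329/(26584*(sqrt(367899688/24279) + 10580)) = -192521329/(26584*(2*sqrt(2233059131238)/24279 + 10580)) = -192521329/(26584*(10580 + 2*sqrt(2233059131238)/24279))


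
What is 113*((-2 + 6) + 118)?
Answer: 13786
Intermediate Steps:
113*((-2 + 6) + 118) = 113*(4 + 118) = 113*122 = 13786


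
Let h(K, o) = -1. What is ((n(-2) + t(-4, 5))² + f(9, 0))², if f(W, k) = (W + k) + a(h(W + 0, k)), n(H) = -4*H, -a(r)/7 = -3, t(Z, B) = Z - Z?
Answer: 8836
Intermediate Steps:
t(Z, B) = 0
a(r) = 21 (a(r) = -7*(-3) = 21)
f(W, k) = 21 + W + k (f(W, k) = (W + k) + 21 = 21 + W + k)
((n(-2) + t(-4, 5))² + f(9, 0))² = ((-4*(-2) + 0)² + (21 + 9 + 0))² = ((8 + 0)² + 30)² = (8² + 30)² = (64 + 30)² = 94² = 8836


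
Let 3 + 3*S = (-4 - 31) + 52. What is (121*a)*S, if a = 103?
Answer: 174482/3 ≈ 58161.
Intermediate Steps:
S = 14/3 (S = -1 + ((-4 - 31) + 52)/3 = -1 + (-35 + 52)/3 = -1 + (⅓)*17 = -1 + 17/3 = 14/3 ≈ 4.6667)
(121*a)*S = (121*103)*(14/3) = 12463*(14/3) = 174482/3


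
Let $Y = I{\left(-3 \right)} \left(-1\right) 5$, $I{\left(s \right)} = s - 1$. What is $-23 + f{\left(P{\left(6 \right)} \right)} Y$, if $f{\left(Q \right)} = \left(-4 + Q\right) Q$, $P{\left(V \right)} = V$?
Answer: $217$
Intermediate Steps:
$I{\left(s \right)} = -1 + s$ ($I{\left(s \right)} = s - 1 = -1 + s$)
$Y = 20$ ($Y = \left(-1 - 3\right) \left(-1\right) 5 = \left(-4\right) \left(-1\right) 5 = 4 \cdot 5 = 20$)
$f{\left(Q \right)} = Q \left(-4 + Q\right)$
$-23 + f{\left(P{\left(6 \right)} \right)} Y = -23 + 6 \left(-4 + 6\right) 20 = -23 + 6 \cdot 2 \cdot 20 = -23 + 12 \cdot 20 = -23 + 240 = 217$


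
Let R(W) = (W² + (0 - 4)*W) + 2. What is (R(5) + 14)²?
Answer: 441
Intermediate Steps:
R(W) = 2 + W² - 4*W (R(W) = (W² - 4*W) + 2 = 2 + W² - 4*W)
(R(5) + 14)² = ((2 + 5² - 4*5) + 14)² = ((2 + 25 - 20) + 14)² = (7 + 14)² = 21² = 441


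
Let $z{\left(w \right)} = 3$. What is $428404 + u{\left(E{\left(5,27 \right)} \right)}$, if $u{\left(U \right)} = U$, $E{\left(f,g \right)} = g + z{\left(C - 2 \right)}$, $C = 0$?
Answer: $428434$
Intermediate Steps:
$E{\left(f,g \right)} = 3 + g$ ($E{\left(f,g \right)} = g + 3 = 3 + g$)
$428404 + u{\left(E{\left(5,27 \right)} \right)} = 428404 + \left(3 + 27\right) = 428404 + 30 = 428434$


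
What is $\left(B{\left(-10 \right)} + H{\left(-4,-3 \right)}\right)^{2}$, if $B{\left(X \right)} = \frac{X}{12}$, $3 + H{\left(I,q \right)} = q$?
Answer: $\frac{1681}{36} \approx 46.694$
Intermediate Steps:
$H{\left(I,q \right)} = -3 + q$
$B{\left(X \right)} = \frac{X}{12}$ ($B{\left(X \right)} = X \frac{1}{12} = \frac{X}{12}$)
$\left(B{\left(-10 \right)} + H{\left(-4,-3 \right)}\right)^{2} = \left(\frac{1}{12} \left(-10\right) - 6\right)^{2} = \left(- \frac{5}{6} - 6\right)^{2} = \left(- \frac{41}{6}\right)^{2} = \frac{1681}{36}$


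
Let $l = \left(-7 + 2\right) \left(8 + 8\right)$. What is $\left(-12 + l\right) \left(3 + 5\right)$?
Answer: $-736$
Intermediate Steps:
$l = -80$ ($l = \left(-5\right) 16 = -80$)
$\left(-12 + l\right) \left(3 + 5\right) = \left(-12 - 80\right) \left(3 + 5\right) = \left(-92\right) 8 = -736$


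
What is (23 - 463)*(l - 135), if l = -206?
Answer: 150040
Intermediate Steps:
(23 - 463)*(l - 135) = (23 - 463)*(-206 - 135) = -440*(-341) = 150040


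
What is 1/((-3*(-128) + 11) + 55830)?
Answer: 1/56225 ≈ 1.7786e-5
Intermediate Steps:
1/((-3*(-128) + 11) + 55830) = 1/((384 + 11) + 55830) = 1/(395 + 55830) = 1/56225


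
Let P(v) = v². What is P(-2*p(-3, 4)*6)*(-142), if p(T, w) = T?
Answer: -184032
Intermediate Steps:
P(-2*p(-3, 4)*6)*(-142) = (-2*(-3)*6)²*(-142) = (6*6)²*(-142) = 36²*(-142) = 1296*(-142) = -184032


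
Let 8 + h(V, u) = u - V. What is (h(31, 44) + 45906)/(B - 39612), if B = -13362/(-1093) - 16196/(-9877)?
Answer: -495635001071/427484083630 ≈ -1.1594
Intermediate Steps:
h(V, u) = -8 + u - V (h(V, u) = -8 + (u - V) = -8 + u - V)
B = 149678702/10795561 (B = -13362*(-1/1093) - 16196*(-1/9877) = 13362/1093 + 16196/9877 = 149678702/10795561 ≈ 13.865)
(h(31, 44) + 45906)/(B - 39612) = ((-8 + 44 - 1*31) + 45906)/(149678702/10795561 - 39612) = ((-8 + 44 - 31) + 45906)/(-427484083630/10795561) = (5 + 45906)*(-10795561/427484083630) = 45911*(-10795561/427484083630) = -495635001071/427484083630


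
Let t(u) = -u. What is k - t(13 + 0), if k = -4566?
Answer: -4553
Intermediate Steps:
k - t(13 + 0) = -4566 - (-1)*(13 + 0) = -4566 - (-1)*13 = -4566 - 1*(-13) = -4566 + 13 = -4553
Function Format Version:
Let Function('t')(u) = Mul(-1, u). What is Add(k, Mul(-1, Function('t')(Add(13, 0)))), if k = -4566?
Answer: -4553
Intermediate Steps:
Add(k, Mul(-1, Function('t')(Add(13, 0)))) = Add(-4566, Mul(-1, Mul(-1, Add(13, 0)))) = Add(-4566, Mul(-1, Mul(-1, 13))) = Add(-4566, Mul(-1, -13)) = Add(-4566, 13) = -4553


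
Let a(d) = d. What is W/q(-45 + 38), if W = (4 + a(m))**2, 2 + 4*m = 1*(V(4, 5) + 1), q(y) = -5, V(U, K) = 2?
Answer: -289/80 ≈ -3.6125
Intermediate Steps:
m = 1/4 (m = -1/2 + (1*(2 + 1))/4 = -1/2 + (1*3)/4 = -1/2 + (1/4)*3 = -1/2 + 3/4 = 1/4 ≈ 0.25000)
W = 289/16 (W = (4 + 1/4)**2 = (17/4)**2 = 289/16 ≈ 18.063)
W/q(-45 + 38) = (289/16)/(-5) = (289/16)*(-1/5) = -289/80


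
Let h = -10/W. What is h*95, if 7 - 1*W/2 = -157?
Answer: -475/164 ≈ -2.8963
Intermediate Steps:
W = 328 (W = 14 - 2*(-157) = 14 + 314 = 328)
h = -5/164 (h = -10/328 = -10*1/328 = -5/164 ≈ -0.030488)
h*95 = -5/164*95 = -475/164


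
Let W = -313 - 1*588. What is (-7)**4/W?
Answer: -2401/901 ≈ -2.6648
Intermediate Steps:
W = -901 (W = -313 - 588 = -901)
(-7)**4/W = (-7)**4/(-901) = 2401*(-1/901) = -2401/901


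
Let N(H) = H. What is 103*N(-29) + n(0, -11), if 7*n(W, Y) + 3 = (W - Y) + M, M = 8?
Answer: -20893/7 ≈ -2984.7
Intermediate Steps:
n(W, Y) = 5/7 - Y/7 + W/7 (n(W, Y) = -3/7 + ((W - Y) + 8)/7 = -3/7 + (8 + W - Y)/7 = -3/7 + (8/7 - Y/7 + W/7) = 5/7 - Y/7 + W/7)
103*N(-29) + n(0, -11) = 103*(-29) + (5/7 - ⅐*(-11) + (⅐)*0) = -2987 + (5/7 + 11/7 + 0) = -2987 + 16/7 = -20893/7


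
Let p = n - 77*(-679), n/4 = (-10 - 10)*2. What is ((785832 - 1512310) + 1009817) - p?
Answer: 231216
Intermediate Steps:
n = -160 (n = 4*((-10 - 10)*2) = 4*(-20*2) = 4*(-40) = -160)
p = 52123 (p = -160 - 77*(-679) = -160 + 52283 = 52123)
((785832 - 1512310) + 1009817) - p = ((785832 - 1512310) + 1009817) - 1*52123 = (-726478 + 1009817) - 52123 = 283339 - 52123 = 231216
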